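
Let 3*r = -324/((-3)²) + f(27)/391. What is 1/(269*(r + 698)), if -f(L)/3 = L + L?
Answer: 391/72138268 ≈ 5.4201e-6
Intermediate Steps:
f(L) = -6*L (f(L) = -3*(L + L) = -6*L)
r = -4746/391 (r = (-324/((-3)²) - 6*27/391)/3 = (-324/9 - 162*1/391)/3 = (-324*⅑ - 162/391)/3 = (-36 - 162/391)/3 = (⅓)*(-14238/391) = -4746/391 ≈ -12.138)
1/(269*(r + 698)) = 1/(269*(-4746/391 + 698)) = 1/(269*(268172/391)) = 1/(72138268/391) = 391/72138268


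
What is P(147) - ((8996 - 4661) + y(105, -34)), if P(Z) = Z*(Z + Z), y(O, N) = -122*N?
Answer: 34735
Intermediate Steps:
P(Z) = 2*Z² (P(Z) = Z*(2*Z) = 2*Z²)
P(147) - ((8996 - 4661) + y(105, -34)) = 2*147² - ((8996 - 4661) - 122*(-34)) = 2*21609 - (4335 + 4148) = 43218 - 1*8483 = 43218 - 8483 = 34735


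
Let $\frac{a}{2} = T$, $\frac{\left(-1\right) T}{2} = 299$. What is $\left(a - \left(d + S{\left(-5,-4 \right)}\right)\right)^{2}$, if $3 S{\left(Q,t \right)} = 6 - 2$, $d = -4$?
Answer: $\frac{12816400}{9} \approx 1.424 \cdot 10^{6}$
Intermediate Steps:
$T = -598$ ($T = \left(-2\right) 299 = -598$)
$a = -1196$ ($a = 2 \left(-598\right) = -1196$)
$S{\left(Q,t \right)} = \frac{4}{3}$ ($S{\left(Q,t \right)} = \frac{6 - 2}{3} = \frac{1}{3} \cdot 4 = \frac{4}{3}$)
$\left(a - \left(d + S{\left(-5,-4 \right)}\right)\right)^{2} = \left(-1196 - \left(-4 + \frac{4}{3}\right)\right)^{2} = \left(-1196 - - \frac{8}{3}\right)^{2} = \left(-1196 + \frac{8}{3}\right)^{2} = \left(- \frac{3580}{3}\right)^{2} = \frac{12816400}{9}$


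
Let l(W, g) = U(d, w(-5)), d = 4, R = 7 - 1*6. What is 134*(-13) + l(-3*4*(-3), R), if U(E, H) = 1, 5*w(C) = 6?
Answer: -1741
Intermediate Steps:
R = 1 (R = 7 - 6 = 1)
w(C) = 6/5 (w(C) = (⅕)*6 = 6/5)
l(W, g) = 1
134*(-13) + l(-3*4*(-3), R) = 134*(-13) + 1 = -1742 + 1 = -1741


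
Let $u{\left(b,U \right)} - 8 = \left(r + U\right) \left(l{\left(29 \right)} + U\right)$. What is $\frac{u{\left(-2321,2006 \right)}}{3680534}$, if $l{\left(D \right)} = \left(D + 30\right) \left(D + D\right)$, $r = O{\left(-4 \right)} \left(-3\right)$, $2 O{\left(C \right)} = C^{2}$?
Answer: $\frac{5379152}{1840267} \approx 2.923$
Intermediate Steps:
$O{\left(C \right)} = \frac{C^{2}}{2}$
$r = -24$ ($r = \frac{\left(-4\right)^{2}}{2} \left(-3\right) = \frac{1}{2} \cdot 16 \left(-3\right) = 8 \left(-3\right) = -24$)
$l{\left(D \right)} = 2 D \left(30 + D\right)$ ($l{\left(D \right)} = \left(30 + D\right) 2 D = 2 D \left(30 + D\right)$)
$u{\left(b,U \right)} = 8 + \left(-24 + U\right) \left(3422 + U\right)$ ($u{\left(b,U \right)} = 8 + \left(-24 + U\right) \left(2 \cdot 29 \left(30 + 29\right) + U\right) = 8 + \left(-24 + U\right) \left(2 \cdot 29 \cdot 59 + U\right) = 8 + \left(-24 + U\right) \left(3422 + U\right)$)
$\frac{u{\left(-2321,2006 \right)}}{3680534} = \frac{-82120 + 2006^{2} + 3398 \cdot 2006}{3680534} = \left(-82120 + 4024036 + 6816388\right) \frac{1}{3680534} = 10758304 \cdot \frac{1}{3680534} = \frac{5379152}{1840267}$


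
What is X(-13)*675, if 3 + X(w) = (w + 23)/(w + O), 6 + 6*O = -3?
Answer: -72225/29 ≈ -2490.5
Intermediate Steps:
O = -3/2 (O = -1 + (⅙)*(-3) = -1 - ½ = -3/2 ≈ -1.5000)
X(w) = -3 + (23 + w)/(-3/2 + w) (X(w) = -3 + (w + 23)/(w - 3/2) = -3 + (23 + w)/(-3/2 + w))
X(-13)*675 = ((55 - 4*(-13))/(-3 + 2*(-13)))*675 = ((55 + 52)/(-3 - 26))*675 = (107/(-29))*675 = -1/29*107*675 = -107/29*675 = -72225/29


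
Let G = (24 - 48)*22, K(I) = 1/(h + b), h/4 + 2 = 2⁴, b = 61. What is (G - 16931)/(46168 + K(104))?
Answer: -2042703/5401657 ≈ -0.37816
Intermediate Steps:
h = 56 (h = -8 + 4*2⁴ = -8 + 4*16 = -8 + 64 = 56)
K(I) = 1/117 (K(I) = 1/(56 + 61) = 1/117)
G = -528 (G = -24*22 = -528)
(G - 16931)/(46168 + K(104)) = (-528 - 16931)/(46168 + 1/117) = -17459/5401657/117 = -17459*117/5401657 = -2042703/5401657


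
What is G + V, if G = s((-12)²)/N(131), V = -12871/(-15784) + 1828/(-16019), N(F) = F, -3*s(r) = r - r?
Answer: 177327397/252843896 ≈ 0.70133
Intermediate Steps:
s(r) = 0 (s(r) = -(r - r)/3 = -⅓*0 = 0)
V = 177327397/252843896 (V = -12871*(-1/15784) + 1828*(-1/16019) = 12871/15784 - 1828/16019 = 177327397/252843896 ≈ 0.70133)
G = 0 (G = 0/131 = 0*(1/131) = 0)
G + V = 0 + 177327397/252843896 = 177327397/252843896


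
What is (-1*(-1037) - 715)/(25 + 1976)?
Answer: 14/87 ≈ 0.16092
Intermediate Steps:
(-1*(-1037) - 715)/(25 + 1976) = (1037 - 715)/2001 = 322*(1/2001) = 14/87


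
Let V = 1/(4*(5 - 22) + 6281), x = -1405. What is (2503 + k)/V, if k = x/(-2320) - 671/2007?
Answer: 4827845546057/310416 ≈ 1.5553e+7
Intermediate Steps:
V = 1/6213 (V = 1/(4*(-17) + 6281) = 1/(-68 + 6281) = 1/6213 ≈ 0.00016095)
k = 252623/931248 (k = -1405/(-2320) - 671/2007 = -1405*(-1/2320) - 671*1/2007 = 281/464 - 671/2007 = 252623/931248 ≈ 0.27127)
(2503 + k)/V = (2503 + 252623/931248)/(1/6213) = (2331166367/931248)*6213 = 4827845546057/310416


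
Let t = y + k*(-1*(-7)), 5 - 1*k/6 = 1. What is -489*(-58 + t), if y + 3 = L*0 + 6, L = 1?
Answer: -55257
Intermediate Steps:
k = 24 (k = 30 - 6*1 = 30 - 6 = 24)
y = 3 (y = -3 + (1*0 + 6) = -3 + (0 + 6) = -3 + 6 = 3)
t = 171 (t = 3 + 24*(-1*(-7)) = 3 + 24*7 = 3 + 168 = 171)
-489*(-58 + t) = -489*(-58 + 171) = -489*113 = -55257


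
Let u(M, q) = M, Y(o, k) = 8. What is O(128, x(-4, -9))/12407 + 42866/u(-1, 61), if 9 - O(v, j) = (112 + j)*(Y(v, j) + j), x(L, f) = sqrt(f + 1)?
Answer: -531839341/12407 - 240*I*sqrt(2)/12407 ≈ -42866.0 - 0.027356*I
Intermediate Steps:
x(L, f) = sqrt(1 + f)
O(v, j) = 9 - (8 + j)*(112 + j) (O(v, j) = 9 - (112 + j)*(8 + j) = 9 - (8 + j)*(112 + j))
O(128, x(-4, -9))/12407 + 42866/u(-1, 61) = (-887 - (sqrt(1 - 9))**2 - 120*sqrt(1 - 9))/12407 + 42866/(-1) = (-887 - (sqrt(-8))**2 - 240*I*sqrt(2))*(1/12407) + 42866*(-1) = (-887 - (2*I*sqrt(2))**2 - 240*I*sqrt(2))*(1/12407) - 42866 = (-887 - 1*(-8) - 240*I*sqrt(2))*(1/12407) - 42866 = (-887 + 8 - 240*I*sqrt(2))*(1/12407) - 42866 = (-879 - 240*I*sqrt(2))*(1/12407) - 42866 = (-879/12407 - 240*I*sqrt(2)/12407) - 42866 = -531839341/12407 - 240*I*sqrt(2)/12407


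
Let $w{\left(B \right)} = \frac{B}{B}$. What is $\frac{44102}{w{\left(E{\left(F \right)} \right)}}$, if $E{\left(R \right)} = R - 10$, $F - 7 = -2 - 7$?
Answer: $44102$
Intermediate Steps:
$F = -2$ ($F = 7 - 9 = -2$)
$E{\left(R \right)} = -10 + R$
$w{\left(B \right)} = 1$
$\frac{44102}{w{\left(E{\left(F \right)} \right)}} = \frac{44102}{1} = 44102 \cdot 1 = 44102$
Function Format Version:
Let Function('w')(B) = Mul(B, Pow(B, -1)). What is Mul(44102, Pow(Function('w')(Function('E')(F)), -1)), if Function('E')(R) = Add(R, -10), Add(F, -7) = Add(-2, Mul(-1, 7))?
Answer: 44102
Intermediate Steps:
F = -2 (F = Add(7, Add(-2, Mul(-1, 7))) = Add(7, Add(-2, -7)) = Add(7, -9) = -2)
Function('E')(R) = Add(-10, R)
Function('w')(B) = 1
Mul(44102, Pow(Function('w')(Function('E')(F)), -1)) = Mul(44102, Pow(1, -1)) = Mul(44102, 1) = 44102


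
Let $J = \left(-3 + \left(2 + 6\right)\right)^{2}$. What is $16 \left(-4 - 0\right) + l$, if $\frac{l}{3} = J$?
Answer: $11$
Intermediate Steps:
$J = 25$ ($J = \left(-3 + 8\right)^{2} = 5^{2} = 25$)
$l = 75$ ($l = 3 \cdot 25 = 75$)
$16 \left(-4 - 0\right) + l = 16 \left(-4 - 0\right) + 75 = 16 \left(-4 + 0\right) + 75 = 16 \left(-4\right) + 75 = -64 + 75 = 11$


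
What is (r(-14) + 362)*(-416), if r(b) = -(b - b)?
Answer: -150592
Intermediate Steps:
r(b) = 0 (r(b) = -1*0 = 0)
(r(-14) + 362)*(-416) = (0 + 362)*(-416) = 362*(-416) = -150592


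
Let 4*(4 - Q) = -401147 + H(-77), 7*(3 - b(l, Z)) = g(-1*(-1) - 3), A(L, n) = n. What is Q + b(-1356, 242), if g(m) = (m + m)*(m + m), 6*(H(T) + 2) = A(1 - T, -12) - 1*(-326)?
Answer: 4211713/42 ≈ 1.0028e+5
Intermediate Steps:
H(T) = 151/3 (H(T) = -2 + (-12 - 1*(-326))/6 = -2 + (-12 + 326)/6 = -2 + (⅙)*314 = -2 + 157/3 = 151/3)
g(m) = 4*m² (g(m) = (2*m)*(2*m) = 4*m²)
b(l, Z) = 5/7 (b(l, Z) = 3 - 4*(-1*(-1) - 3)²/7 = 3 - 4*(1 - 3)²/7 = 3 - 4*(-2)²/7 = 3 - 4*4/7 = 3 - ⅐*16 = 3 - 16/7 = 5/7)
Q = 601669/6 (Q = 4 - (-401147 + 151/3)/4 = 4 - ¼*(-1203290/3) = 4 + 601645/6 = 601669/6 ≈ 1.0028e+5)
Q + b(-1356, 242) = 601669/6 + 5/7 = 4211713/42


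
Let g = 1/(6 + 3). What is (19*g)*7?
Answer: 133/9 ≈ 14.778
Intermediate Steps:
g = 1/9 ≈ 0.11111
(19*g)*7 = (19*(1/9))*7 = (19/9)*7 = 133/9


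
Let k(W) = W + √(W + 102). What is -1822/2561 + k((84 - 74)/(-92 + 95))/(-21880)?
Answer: -11962169/16810404 - √237/32820 ≈ -0.71206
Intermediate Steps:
k(W) = W + √(102 + W)
-1822/2561 + k((84 - 74)/(-92 + 95))/(-21880) = -1822/2561 + ((84 - 74)/(-92 + 95) + √(102 + (84 - 74)/(-92 + 95)))/(-21880) = -1822*1/2561 + (10/3 + √(102 + 10/3))*(-1/21880) = -1822/2561 + (10*(⅓) + √(102 + 10*(⅓)))*(-1/21880) = -1822/2561 + (10/3 + √(102 + 10/3))*(-1/21880) = -1822/2561 + (10/3 + √(316/3))*(-1/21880) = -1822/2561 + (10/3 + 2*√237/3)*(-1/21880) = -1822/2561 + (-1/6564 - √237/32820) = -11962169/16810404 - √237/32820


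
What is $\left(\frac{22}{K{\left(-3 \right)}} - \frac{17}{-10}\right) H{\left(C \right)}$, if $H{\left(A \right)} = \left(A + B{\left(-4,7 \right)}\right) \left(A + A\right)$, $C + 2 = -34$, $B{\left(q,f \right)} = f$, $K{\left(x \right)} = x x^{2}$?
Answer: $\frac{27724}{15} \approx 1848.3$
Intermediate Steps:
$K{\left(x \right)} = x^{3}$
$C = -36$ ($C = -2 - 34 = -36$)
$H{\left(A \right)} = 2 A \left(7 + A\right)$ ($H{\left(A \right)} = \left(A + 7\right) \left(A + A\right) = \left(7 + A\right) 2 A = 2 A \left(7 + A\right)$)
$\left(\frac{22}{K{\left(-3 \right)}} - \frac{17}{-10}\right) H{\left(C \right)} = \left(\frac{22}{\left(-3\right)^{3}} - \frac{17}{-10}\right) 2 \left(-36\right) \left(7 - 36\right) = \left(\frac{22}{-27} - - \frac{17}{10}\right) 2 \left(-36\right) \left(-29\right) = \left(22 \left(- \frac{1}{27}\right) + \frac{17}{10}\right) 2088 = \left(- \frac{22}{27} + \frac{17}{10}\right) 2088 = \frac{239}{270} \cdot 2088 = \frac{27724}{15}$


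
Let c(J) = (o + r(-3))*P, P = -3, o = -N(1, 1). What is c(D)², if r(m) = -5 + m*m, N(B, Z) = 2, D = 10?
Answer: 36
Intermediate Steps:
o = -2 (o = -1*2 = -2)
r(m) = -5 + m²
c(J) = -6 (c(J) = (-2 + (-5 + (-3)²))*(-3) = (-2 + (-5 + 9))*(-3) = (-2 + 4)*(-3) = 2*(-3) = -6)
c(D)² = (-6)² = 36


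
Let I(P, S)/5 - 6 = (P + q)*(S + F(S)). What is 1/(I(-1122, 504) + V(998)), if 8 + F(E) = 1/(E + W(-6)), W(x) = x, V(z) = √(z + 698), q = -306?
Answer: -6099218065/21599919291271164 - 6889*√106/21599919291271164 ≈ -2.8238e-7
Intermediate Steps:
V(z) = √(698 + z)
F(E) = -8 + 1/(-6 + E) (F(E) = -8 + 1/(E - 6) = -8 + 1/(-6 + E))
I(P, S) = 30 + 5*(-306 + P)*(S + (49 - 8*S)/(-6 + S)) (I(P, S) = 30 + 5*((P - 306)*(S + (49 - 8*S)/(-6 + S))) = 30 + 5*((-306 + P)*(S + (49 - 8*S)/(-6 + S))) = 30 + 5*(-306 + P)*(S + (49 - 8*S)/(-6 + S)))
1/(I(-1122, 504) + V(998)) = 1/(5*(-15030 - 306*504² + 49*(-1122) + 4290*504 - 1122*504² - 14*(-1122)*504)/(-6 + 504) + √(698 + 998)) = 1/(5*(-15030 - 306*254016 - 54978 + 2162160 - 1122*254016 + 7916832)/498 + √1696) = 1/(5*(1/498)*(-15030 - 77728896 - 54978 + 2162160 - 285005952 + 7916832) + 4*√106) = 1/(5*(1/498)*(-352725864) + 4*√106) = 1/(-293938220/83 + 4*√106)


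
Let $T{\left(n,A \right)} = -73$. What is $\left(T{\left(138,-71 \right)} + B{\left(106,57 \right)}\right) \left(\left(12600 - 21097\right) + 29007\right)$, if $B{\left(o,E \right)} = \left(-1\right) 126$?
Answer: $-4081490$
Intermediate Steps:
$B{\left(o,E \right)} = -126$
$\left(T{\left(138,-71 \right)} + B{\left(106,57 \right)}\right) \left(\left(12600 - 21097\right) + 29007\right) = \left(-73 - 126\right) \left(\left(12600 - 21097\right) + 29007\right) = - 199 \left(-8497 + 29007\right) = \left(-199\right) 20510 = -4081490$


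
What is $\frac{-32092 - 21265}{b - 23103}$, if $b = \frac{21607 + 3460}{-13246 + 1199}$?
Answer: $\frac{91827397}{39763844} \approx 2.3093$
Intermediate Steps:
$b = - \frac{3581}{1721}$ ($b = \frac{25067}{-12047} = 25067 \left(- \frac{1}{12047}\right) = - \frac{3581}{1721} \approx -2.0808$)
$\frac{-32092 - 21265}{b - 23103} = \frac{-32092 - 21265}{- \frac{3581}{1721} - 23103} = \frac{-32092 - 21265}{- \frac{39763844}{1721}} = \left(-53357\right) \left(- \frac{1721}{39763844}\right) = \frac{91827397}{39763844}$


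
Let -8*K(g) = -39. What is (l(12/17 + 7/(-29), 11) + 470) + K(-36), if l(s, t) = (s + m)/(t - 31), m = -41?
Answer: 9404503/19720 ≈ 476.90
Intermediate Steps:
K(g) = 39/8 (K(g) = -⅛*(-39) = 39/8)
l(s, t) = (-41 + s)/(-31 + t) (l(s, t) = (s - 41)/(t - 31) = (-41 + s)/(-31 + t))
(l(12/17 + 7/(-29), 11) + 470) + K(-36) = ((-41 + (12/17 + 7/(-29)))/(-31 + 11) + 470) + 39/8 = ((-41 + (12*(1/17) + 7*(-1/29)))/(-20) + 470) + 39/8 = (-(-41 + (12/17 - 7/29))/20 + 470) + 39/8 = (-(-41 + 229/493)/20 + 470) + 39/8 = (-1/20*(-19984/493) + 470) + 39/8 = (4996/2465 + 470) + 39/8 = 1163546/2465 + 39/8 = 9404503/19720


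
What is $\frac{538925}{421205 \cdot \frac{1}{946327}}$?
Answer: $\frac{101999855695}{84241} \approx 1.2108 \cdot 10^{6}$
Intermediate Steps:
$\frac{538925}{421205 \cdot \frac{1}{946327}} = \frac{538925}{\frac{421205}{946327}} = 538925 \cdot \frac{946327}{421205} = \frac{101999855695}{84241}$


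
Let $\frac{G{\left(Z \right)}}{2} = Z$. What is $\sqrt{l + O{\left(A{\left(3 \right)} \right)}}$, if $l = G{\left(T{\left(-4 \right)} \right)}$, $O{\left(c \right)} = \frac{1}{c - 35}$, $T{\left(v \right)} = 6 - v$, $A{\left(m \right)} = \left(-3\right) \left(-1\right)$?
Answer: $\frac{3 \sqrt{142}}{8} \approx 4.4686$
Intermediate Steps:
$A{\left(m \right)} = 3$
$O{\left(c \right)} = \frac{1}{-35 + c}$
$G{\left(Z \right)} = 2 Z$
$l = 20$ ($l = 2 \left(6 - -4\right) = 2 \left(6 + 4\right) = 2 \cdot 10 = 20$)
$\sqrt{l + O{\left(A{\left(3 \right)} \right)}} = \sqrt{20 + \frac{1}{-35 + 3}} = \sqrt{20 + \frac{1}{-32}} = \sqrt{20 - \frac{1}{32}} = \sqrt{\frac{639}{32}} = \frac{3 \sqrt{142}}{8}$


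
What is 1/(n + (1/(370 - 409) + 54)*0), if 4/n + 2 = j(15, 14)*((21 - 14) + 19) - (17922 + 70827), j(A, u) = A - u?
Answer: -88725/4 ≈ -22181.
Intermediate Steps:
n = -4/88725 (n = 4/(-2 + ((15 - 1*14)*((21 - 14) + 19) - (17922 + 70827))) = 4/(-2 + ((15 - 14)*(7 + 19) - 1*88749)) = 4/(-2 + (1*26 - 88749)) = 4/(-2 + (26 - 88749)) = 4/(-2 - 88723) = 4/(-88725) = 4*(-1/88725) = -4/88725 ≈ -4.5083e-5)
1/(n + (1/(370 - 409) + 54)*0) = 1/(-4/88725 + (1/(370 - 409) + 54)*0) = 1/(-4/88725 + (1/(-39) + 54)*0) = 1/(-4/88725 + (-1/39 + 54)*0) = 1/(-4/88725 + (2105/39)*0) = 1/(-4/88725 + 0) = 1/(-4/88725) = -88725/4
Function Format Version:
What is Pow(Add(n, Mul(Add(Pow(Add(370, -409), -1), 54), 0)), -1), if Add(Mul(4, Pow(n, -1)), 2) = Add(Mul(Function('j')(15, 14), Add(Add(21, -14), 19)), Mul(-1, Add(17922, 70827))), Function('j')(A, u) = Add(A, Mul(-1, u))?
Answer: Rational(-88725, 4) ≈ -22181.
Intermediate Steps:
n = Rational(-4, 88725) (n = Mul(4, Pow(Add(-2, Add(Mul(Add(15, Mul(-1, 14)), Add(Add(21, -14), 19)), Mul(-1, Add(17922, 70827)))), -1)) = Mul(4, Pow(Add(-2, Add(Mul(Add(15, -14), Add(7, 19)), Mul(-1, 88749))), -1)) = Mul(4, Pow(Add(-2, Add(Mul(1, 26), -88749)), -1)) = Mul(4, Pow(Add(-2, Add(26, -88749)), -1)) = Mul(4, Pow(Add(-2, -88723), -1)) = Mul(4, Pow(-88725, -1)) = Mul(4, Rational(-1, 88725)) = Rational(-4, 88725) ≈ -4.5083e-5)
Pow(Add(n, Mul(Add(Pow(Add(370, -409), -1), 54), 0)), -1) = Pow(Add(Rational(-4, 88725), Mul(Add(Pow(Add(370, -409), -1), 54), 0)), -1) = Pow(Add(Rational(-4, 88725), Mul(Add(Pow(-39, -1), 54), 0)), -1) = Pow(Add(Rational(-4, 88725), Mul(Add(Rational(-1, 39), 54), 0)), -1) = Pow(Add(Rational(-4, 88725), Mul(Rational(2105, 39), 0)), -1) = Pow(Add(Rational(-4, 88725), 0), -1) = Pow(Rational(-4, 88725), -1) = Rational(-88725, 4)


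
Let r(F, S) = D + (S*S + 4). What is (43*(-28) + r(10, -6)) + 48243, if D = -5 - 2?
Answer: 47072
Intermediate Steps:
D = -7
r(F, S) = -3 + S² (r(F, S) = -7 + (S*S + 4) = -7 + (S² + 4) = -7 + (4 + S²) = -3 + S²)
(43*(-28) + r(10, -6)) + 48243 = (43*(-28) + (-3 + (-6)²)) + 48243 = (-1204 + (-3 + 36)) + 48243 = (-1204 + 33) + 48243 = -1171 + 48243 = 47072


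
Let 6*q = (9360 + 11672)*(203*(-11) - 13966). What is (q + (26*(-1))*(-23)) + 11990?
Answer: -170310920/3 ≈ -5.6770e+7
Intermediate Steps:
q = -170348684/3 (q = ((9360 + 11672)*(203*(-11) - 13966))/6 = (21032*(-2233 - 13966))/6 = (21032*(-16199))/6 = (⅙)*(-340697368) = -170348684/3 ≈ -5.6783e+7)
(q + (26*(-1))*(-23)) + 11990 = (-170348684/3 + (26*(-1))*(-23)) + 11990 = (-170348684/3 - 26*(-23)) + 11990 = (-170348684/3 + 598) + 11990 = -170346890/3 + 11990 = -170310920/3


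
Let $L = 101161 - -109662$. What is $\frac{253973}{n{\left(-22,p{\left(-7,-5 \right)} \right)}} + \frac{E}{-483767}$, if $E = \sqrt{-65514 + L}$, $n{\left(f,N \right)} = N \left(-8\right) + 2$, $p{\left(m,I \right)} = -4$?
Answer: $\frac{253973}{34} - \frac{\sqrt{145309}}{483767} \approx 7469.8$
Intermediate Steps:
$L = 210823$ ($L = 101161 + 109662 = 210823$)
$n{\left(f,N \right)} = 2 - 8 N$ ($n{\left(f,N \right)} = - 8 N + 2 = 2 - 8 N$)
$E = \sqrt{145309}$ ($E = \sqrt{-65514 + 210823} = \sqrt{145309} \approx 381.19$)
$\frac{253973}{n{\left(-22,p{\left(-7,-5 \right)} \right)}} + \frac{E}{-483767} = \frac{253973}{2 - -32} + \frac{\sqrt{145309}}{-483767} = \frac{253973}{2 + 32} + \sqrt{145309} \left(- \frac{1}{483767}\right) = \frac{253973}{34} - \frac{\sqrt{145309}}{483767}$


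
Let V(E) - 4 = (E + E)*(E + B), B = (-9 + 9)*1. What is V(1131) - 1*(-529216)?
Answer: 3087542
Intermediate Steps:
B = 0 (B = 0*1 = 0)
V(E) = 4 + 2*E² (V(E) = 4 + (E + E)*(E + 0) = 4 + (2*E)*E = 4 + 2*E²)
V(1131) - 1*(-529216) = (4 + 2*1131²) - 1*(-529216) = (4 + 2*1279161) + 529216 = (4 + 2558322) + 529216 = 2558326 + 529216 = 3087542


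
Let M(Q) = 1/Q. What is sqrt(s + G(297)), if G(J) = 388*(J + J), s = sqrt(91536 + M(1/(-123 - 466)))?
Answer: sqrt(230472 + sqrt(90947)) ≈ 480.39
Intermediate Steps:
M(Q) = 1/Q
s = sqrt(90947) (s = sqrt(91536 + 1/(1/(-123 - 466))) = sqrt(91536 + 1/(1/(-589))) = sqrt(91536 + 1/(-1/589)) = sqrt(91536 - 589) = sqrt(90947) ≈ 301.57)
G(J) = 776*J (G(J) = 388*(2*J) = 776*J)
sqrt(s + G(297)) = sqrt(sqrt(90947) + 776*297) = sqrt(sqrt(90947) + 230472) = sqrt(230472 + sqrt(90947))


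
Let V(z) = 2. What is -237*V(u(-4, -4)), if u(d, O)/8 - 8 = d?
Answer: -474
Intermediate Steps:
u(d, O) = 64 + 8*d
-237*V(u(-4, -4)) = -237*2 = -474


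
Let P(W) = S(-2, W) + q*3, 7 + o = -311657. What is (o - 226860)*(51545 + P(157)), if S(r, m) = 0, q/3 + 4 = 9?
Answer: -27782453160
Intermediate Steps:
q = 15 (q = -12 + 3*9 = -12 + 27 = 15)
o = -311664 (o = -7 - 311657 = -311664)
P(W) = 45 (P(W) = 0 + 15*3 = 0 + 45 = 45)
(o - 226860)*(51545 + P(157)) = (-311664 - 226860)*(51545 + 45) = -538524*51590 = -27782453160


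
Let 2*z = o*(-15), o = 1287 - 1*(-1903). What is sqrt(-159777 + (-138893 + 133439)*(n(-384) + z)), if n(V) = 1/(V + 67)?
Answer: 3*sqrt(1455161001835)/317 ≈ 11416.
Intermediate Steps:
o = 3190 (o = 1287 + 1903 = 3190)
n(V) = 1/(67 + V)
z = -23925 (z = (3190*(-15))/2 = (1/2)*(-47850) = -23925)
sqrt(-159777 + (-138893 + 133439)*(n(-384) + z)) = sqrt(-159777 + (-138893 + 133439)*(1/(67 - 384) - 23925)) = sqrt(-159777 - 5454*(1/(-317) - 23925)) = sqrt(-159777 - 5454*(-1/317 - 23925)) = sqrt(-159777 - 5454*(-7584226/317)) = sqrt(-159777 + 41364368604/317) = sqrt(41313719295/317) = 3*sqrt(1455161001835)/317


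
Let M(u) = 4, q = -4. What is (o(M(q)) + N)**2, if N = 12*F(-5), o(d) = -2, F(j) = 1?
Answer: 100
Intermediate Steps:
N = 12 (N = 12*1 = 12)
(o(M(q)) + N)**2 = (-2 + 12)**2 = 10**2 = 100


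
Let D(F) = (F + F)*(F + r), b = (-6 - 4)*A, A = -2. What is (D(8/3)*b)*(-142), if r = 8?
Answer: -1454080/9 ≈ -1.6156e+5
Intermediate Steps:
b = 20 (b = (-6 - 4)*(-2) = -10*(-2) = 20)
D(F) = 2*F*(8 + F) (D(F) = (F + F)*(F + 8) = (2*F)*(8 + F) = 2*F*(8 + F))
(D(8/3)*b)*(-142) = ((2*(8/3)*(8 + 8/3))*20)*(-142) = ((2*(8/3)*(32/3))*20)*(-142) = ((512/9)*20)*(-142) = (10240/9)*(-142) = -1454080/9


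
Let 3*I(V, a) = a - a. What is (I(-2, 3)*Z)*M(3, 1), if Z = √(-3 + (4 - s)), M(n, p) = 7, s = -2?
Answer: 0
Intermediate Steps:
Z = √3 (Z = √(-3 + (4 - 1*(-2))) = √(-3 + (4 + 2)) = √(-3 + 6) = √3 ≈ 1.7320)
I(V, a) = 0 (I(V, a) = (a - a)/3 = (⅓)*0 = 0)
(I(-2, 3)*Z)*M(3, 1) = (0*√3)*7 = 0*7 = 0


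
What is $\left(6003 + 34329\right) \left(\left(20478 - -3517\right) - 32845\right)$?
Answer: $-356938200$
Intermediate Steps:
$\left(6003 + 34329\right) \left(\left(20478 - -3517\right) - 32845\right) = 40332 \left(\left(20478 + 3517\right) - 32845\right) = 40332 \left(23995 - 32845\right) = 40332 \left(-8850\right) = -356938200$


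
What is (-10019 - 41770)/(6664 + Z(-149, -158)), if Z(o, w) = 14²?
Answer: -51789/6860 ≈ -7.5494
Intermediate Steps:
Z(o, w) = 196
(-10019 - 41770)/(6664 + Z(-149, -158)) = (-10019 - 41770)/(6664 + 196) = -51789/6860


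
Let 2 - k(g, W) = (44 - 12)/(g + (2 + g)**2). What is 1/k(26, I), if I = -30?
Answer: 405/794 ≈ 0.51008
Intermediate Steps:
k(g, W) = 2 - 32/(g + (2 + g)**2) (k(g, W) = 2 - (44 - 12)/(g + (2 + g)**2) = 2 - 32/(g + (2 + g)**2))
1/k(26, I) = 1/(2*(-16 + 26 + (2 + 26)**2)/(26 + (2 + 26)**2)) = 1/(2*(-16 + 26 + 28**2)/(26 + 28**2)) = 1/(2*(-16 + 26 + 784)/(26 + 784)) = 1/(2*794/810) = 1/(2*(1/810)*794) = 1/(794/405) = 405/794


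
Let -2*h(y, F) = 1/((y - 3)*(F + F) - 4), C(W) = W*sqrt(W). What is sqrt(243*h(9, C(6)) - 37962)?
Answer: 3*sqrt(67434 - 1214784*sqrt(6))/(4*sqrt(-1 + 18*sqrt(6))) ≈ 194.84*I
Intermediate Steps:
C(W) = W**(3/2)
h(y, F) = -1/(2*(-4 + 2*F*(-3 + y))) (h(y, F) = -1/(2*((y - 3)*(F + F) - 4)) = -1/(2*((-3 + y)*(2*F) - 4)) = -1/(2*(2*F*(-3 + y) - 4)) = -1/(2*(-4 + 2*F*(-3 + y))))
sqrt(243*h(9, C(6)) - 37962) = sqrt(243*(1/(4*(2 + 3*6**(3/2) - 1*6**(3/2)*9))) - 37962) = sqrt(243*(1/(4*(2 + 3*(6*sqrt(6)) - 1*6*sqrt(6)*9))) - 37962) = sqrt(243*(1/(4*(2 + 18*sqrt(6) - 54*sqrt(6)))) - 37962) = sqrt(243*(1/(4*(2 - 36*sqrt(6)))) - 37962) = sqrt(243/(4*(2 - 36*sqrt(6))) - 37962) = sqrt(-37962 + 243/(4*(2 - 36*sqrt(6))))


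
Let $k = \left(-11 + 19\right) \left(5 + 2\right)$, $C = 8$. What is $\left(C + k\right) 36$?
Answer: $2304$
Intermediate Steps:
$k = 56$ ($k = 8 \cdot 7 = 56$)
$\left(C + k\right) 36 = \left(8 + 56\right) 36 = 64 \cdot 36 = 2304$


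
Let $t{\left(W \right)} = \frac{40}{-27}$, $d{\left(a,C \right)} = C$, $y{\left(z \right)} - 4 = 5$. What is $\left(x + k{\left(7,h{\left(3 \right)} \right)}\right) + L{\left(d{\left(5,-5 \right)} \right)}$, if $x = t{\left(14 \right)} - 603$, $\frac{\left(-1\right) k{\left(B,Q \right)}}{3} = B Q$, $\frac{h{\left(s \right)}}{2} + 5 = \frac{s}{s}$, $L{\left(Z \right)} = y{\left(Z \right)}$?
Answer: $- \frac{11542}{27} \approx -427.48$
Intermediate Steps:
$y{\left(z \right)} = 9$ ($y{\left(z \right)} = 4 + 5 = 9$)
$L{\left(Z \right)} = 9$
$t{\left(W \right)} = - \frac{40}{27}$ ($t{\left(W \right)} = 40 \left(- \frac{1}{27}\right) = - \frac{40}{27}$)
$h{\left(s \right)} = -8$ ($h{\left(s \right)} = -10 + 2 \frac{s}{s} = -10 + 2 \cdot 1 = -10 + 2 = -8$)
$k{\left(B,Q \right)} = - 3 B Q$
$x = - \frac{16321}{27}$ ($x = - \frac{40}{27} - 603 = - \frac{16321}{27} \approx -604.48$)
$\left(x + k{\left(7,h{\left(3 \right)} \right)}\right) + L{\left(d{\left(5,-5 \right)} \right)} = \left(- \frac{16321}{27} - 21 \left(-8\right)\right) + 9 = \left(- \frac{16321}{27} + 168\right) + 9 = - \frac{11785}{27} + 9 = - \frac{11542}{27}$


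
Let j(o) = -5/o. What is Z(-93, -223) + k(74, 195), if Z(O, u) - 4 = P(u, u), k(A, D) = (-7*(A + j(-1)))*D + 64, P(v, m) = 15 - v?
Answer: -107529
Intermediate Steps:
k(A, D) = 64 + D*(-35 - 7*A) (k(A, D) = (-7*(A - 5/(-1)))*D + 64 = (-7*(A - 5*(-1)))*D + 64 = (-7*(A + 5))*D + 64 = (-7*(5 + A))*D + 64 = (-35 - 7*A)*D + 64 = D*(-35 - 7*A) + 64 = 64 + D*(-35 - 7*A))
Z(O, u) = 19 - u (Z(O, u) = 4 + (15 - u) = 19 - u)
Z(-93, -223) + k(74, 195) = (19 - 1*(-223)) + (64 - 35*195 - 7*74*195) = (19 + 223) + (64 - 6825 - 101010) = 242 - 107771 = -107529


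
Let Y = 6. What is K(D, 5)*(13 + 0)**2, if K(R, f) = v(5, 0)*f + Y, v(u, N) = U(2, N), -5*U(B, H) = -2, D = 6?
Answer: 1352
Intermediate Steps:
U(B, H) = 2/5 (U(B, H) = -1/5*(-2) = 2/5)
v(u, N) = 2/5
K(R, f) = 6 + 2*f/5 (K(R, f) = 2*f/5 + 6 = 6 + 2*f/5)
K(D, 5)*(13 + 0)**2 = (6 + (2/5)*5)*(13 + 0)**2 = (6 + 2)*13**2 = 8*169 = 1352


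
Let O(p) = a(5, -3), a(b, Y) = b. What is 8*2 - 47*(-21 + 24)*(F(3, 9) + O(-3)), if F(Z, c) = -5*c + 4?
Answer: 5092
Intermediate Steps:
O(p) = 5
F(Z, c) = 4 - 5*c
8*2 - 47*(-21 + 24)*(F(3, 9) + O(-3)) = 8*2 - 47*(-21 + 24)*((4 - 5*9) + 5) = 16 - 141*((4 - 45) + 5) = 16 - 141*(-41 + 5) = 16 - 141*(-36) = 16 - 47*(-108) = 16 + 5076 = 5092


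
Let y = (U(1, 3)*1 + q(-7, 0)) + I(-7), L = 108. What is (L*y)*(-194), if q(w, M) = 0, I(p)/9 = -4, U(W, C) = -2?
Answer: 796176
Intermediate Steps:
I(p) = -36 (I(p) = 9*(-4) = -36)
y = -38 (y = (-2*1 + 0) - 36 = (-2 + 0) - 36 = -2 - 36 = -38)
(L*y)*(-194) = (108*(-38))*(-194) = -4104*(-194) = 796176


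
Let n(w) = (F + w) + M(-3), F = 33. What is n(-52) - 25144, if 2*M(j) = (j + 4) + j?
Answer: -25164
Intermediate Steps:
M(j) = 2 + j (M(j) = ((j + 4) + j)/2 = ((4 + j) + j)/2 = (4 + 2*j)/2 = 2 + j)
n(w) = 32 + w (n(w) = (33 + w) + (2 - 3) = (33 + w) - 1 = 32 + w)
n(-52) - 25144 = (32 - 52) - 25144 = -20 - 25144 = -25164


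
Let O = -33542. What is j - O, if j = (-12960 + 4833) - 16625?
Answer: 8790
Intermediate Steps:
j = -24752 (j = -8127 - 16625 = -24752)
j - O = -24752 - 1*(-33542) = -24752 + 33542 = 8790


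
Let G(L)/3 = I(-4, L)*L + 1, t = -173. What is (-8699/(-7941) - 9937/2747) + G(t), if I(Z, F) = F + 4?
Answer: 1913331779314/21813927 ≈ 87712.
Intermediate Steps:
I(Z, F) = 4 + F
G(L) = 3 + 3*L*(4 + L) (G(L) = 3*((4 + L)*L + 1) = 3*(L*(4 + L) + 1) = 3*(1 + L*(4 + L)) = 3 + 3*L*(4 + L))
(-8699/(-7941) - 9937/2747) + G(t) = (-8699/(-7941) - 9937/2747) + (3 + 3*(-173)*(4 - 173)) = (-8699*(-1/7941) - 9937*1/2747) + (3 + 3*(-173)*(-169)) = (8699/7941 - 9937/2747) + (3 + 87711) = -55013564/21813927 + 87714 = 1913331779314/21813927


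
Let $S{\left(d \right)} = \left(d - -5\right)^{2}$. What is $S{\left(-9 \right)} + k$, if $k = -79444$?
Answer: $-79428$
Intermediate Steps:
$S{\left(d \right)} = \left(5 + d\right)^{2}$ ($S{\left(d \right)} = \left(d + 5\right)^{2} = \left(5 + d\right)^{2}$)
$S{\left(-9 \right)} + k = \left(5 - 9\right)^{2} - 79444 = \left(-4\right)^{2} - 79444 = 16 - 79444 = -79428$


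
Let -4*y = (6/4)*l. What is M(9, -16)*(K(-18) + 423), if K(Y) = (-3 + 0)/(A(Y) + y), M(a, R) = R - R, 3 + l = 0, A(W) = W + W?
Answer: 0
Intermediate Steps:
A(W) = 2*W
l = -3 (l = -3 + 0 = -3)
y = 9/8 (y = -6/4*(-3)/4 = -6*(¼)*(-3)/4 = -3*(-3)/8 = -¼*(-9/2) = 9/8 ≈ 1.1250)
M(a, R) = 0
K(Y) = -3/(9/8 + 2*Y) (K(Y) = (-3 + 0)/(2*Y + 9/8) = -3/(9/8 + 2*Y))
M(9, -16)*(K(-18) + 423) = 0*(-24/(9 + 16*(-18)) + 423) = 0*(-24/(9 - 288) + 423) = 0*(-24/(-279) + 423) = 0*(-24*(-1/279) + 423) = 0*(8/93 + 423) = 0*(39347/93) = 0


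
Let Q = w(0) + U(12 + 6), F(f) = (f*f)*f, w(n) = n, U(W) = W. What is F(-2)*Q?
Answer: -144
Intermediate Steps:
F(f) = f³ (F(f) = f²*f = f³)
Q = 18 (Q = 0 + (12 + 6) = 0 + 18 = 18)
F(-2)*Q = (-2)³*18 = -8*18 = -144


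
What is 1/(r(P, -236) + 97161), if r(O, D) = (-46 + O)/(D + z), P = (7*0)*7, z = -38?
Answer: 137/13311080 ≈ 1.0292e-5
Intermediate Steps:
P = 0 (P = 0*7 = 0)
r(O, D) = (-46 + O)/(-38 + D) (r(O, D) = (-46 + O)/(D - 38) = (-46 + O)/(-38 + D))
1/(r(P, -236) + 97161) = 1/((-46 + 0)/(-38 - 236) + 97161) = 1/(-46/(-274) + 97161) = 1/(-1/274*(-46) + 97161) = 1/(23/137 + 97161) = 1/(13311080/137) = 137/13311080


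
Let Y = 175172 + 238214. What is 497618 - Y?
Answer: 84232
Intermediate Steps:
Y = 413386
497618 - Y = 497618 - 1*413386 = 497618 - 413386 = 84232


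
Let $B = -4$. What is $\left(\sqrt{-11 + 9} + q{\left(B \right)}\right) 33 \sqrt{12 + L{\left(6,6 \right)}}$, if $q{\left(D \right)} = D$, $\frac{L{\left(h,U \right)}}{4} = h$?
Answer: $-792 + 198 i \sqrt{2} \approx -792.0 + 280.01 i$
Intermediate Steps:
$L{\left(h,U \right)} = 4 h$
$\left(\sqrt{-11 + 9} + q{\left(B \right)}\right) 33 \sqrt{12 + L{\left(6,6 \right)}} = \left(\sqrt{-11 + 9} - 4\right) 33 \sqrt{12 + 4 \cdot 6} = \left(\sqrt{-2} - 4\right) 33 \sqrt{12 + 24} = \left(i \sqrt{2} - 4\right) 33 \sqrt{36} = \left(-4 + i \sqrt{2}\right) 33 \cdot 6 = \left(-132 + 33 i \sqrt{2}\right) 6 = -792 + 198 i \sqrt{2}$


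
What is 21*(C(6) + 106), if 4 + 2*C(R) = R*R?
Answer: 2562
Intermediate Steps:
C(R) = -2 + R²/2 (C(R) = -2 + (R*R)/2 = -2 + R²/2)
21*(C(6) + 106) = 21*((-2 + (½)*6²) + 106) = 21*((-2 + (½)*36) + 106) = 21*((-2 + 18) + 106) = 21*(16 + 106) = 21*122 = 2562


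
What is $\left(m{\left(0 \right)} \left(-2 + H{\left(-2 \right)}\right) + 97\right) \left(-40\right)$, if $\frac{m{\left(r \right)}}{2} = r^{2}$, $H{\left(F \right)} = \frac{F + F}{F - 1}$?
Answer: $-3880$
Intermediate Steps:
$H{\left(F \right)} = \frac{2 F}{-1 + F}$
$m{\left(r \right)} = 2 r^{2}$
$\left(m{\left(0 \right)} \left(-2 + H{\left(-2 \right)}\right) + 97\right) \left(-40\right) = \left(2 \cdot 0^{2} \left(-2 + 2 \left(-2\right) \frac{1}{-1 - 2}\right) + 97\right) \left(-40\right) = \left(2 \cdot 0 \left(-2 + 2 \left(-2\right) \frac{1}{-3}\right) + 97\right) \left(-40\right) = \left(0 \left(-2 + 2 \left(-2\right) \left(- \frac{1}{3}\right)\right) + 97\right) \left(-40\right) = \left(0 \left(-2 + \frac{4}{3}\right) + 97\right) \left(-40\right) = \left(0 \left(- \frac{2}{3}\right) + 97\right) \left(-40\right) = \left(0 + 97\right) \left(-40\right) = 97 \left(-40\right) = -3880$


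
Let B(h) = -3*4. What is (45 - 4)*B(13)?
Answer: -492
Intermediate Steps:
B(h) = -12
(45 - 4)*B(13) = (45 - 4)*(-12) = 41*(-12) = -492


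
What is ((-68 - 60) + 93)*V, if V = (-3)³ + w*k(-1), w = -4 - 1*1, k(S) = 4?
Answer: 1645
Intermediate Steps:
w = -5 (w = -4 - 1 = -5)
V = -47 (V = (-3)³ - 5*4 = -27 - 20 = -47)
((-68 - 60) + 93)*V = ((-68 - 60) + 93)*(-47) = (-128 + 93)*(-47) = -35*(-47) = 1645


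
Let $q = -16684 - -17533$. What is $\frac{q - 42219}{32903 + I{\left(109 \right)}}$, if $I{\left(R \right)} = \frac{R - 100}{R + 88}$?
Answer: $- \frac{814989}{648190} \approx -1.2573$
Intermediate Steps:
$I{\left(R \right)} = \frac{-100 + R}{88 + R}$
$q = 849$ ($q = -16684 + 17533 = 849$)
$\frac{q - 42219}{32903 + I{\left(109 \right)}} = \frac{849 - 42219}{32903 + \frac{-100 + 109}{88 + 109}} = - \frac{41370}{32903 + \frac{1}{197} \cdot 9} = - \frac{41370}{32903 + \frac{9}{197}} = - \frac{41370}{\frac{6481900}{197}} = \left(-41370\right) \frac{197}{6481900} = - \frac{814989}{648190}$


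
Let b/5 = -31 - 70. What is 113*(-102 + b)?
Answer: -68591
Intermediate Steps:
b = -505 (b = 5*(-31 - 70) = 5*(-101) = -505)
113*(-102 + b) = 113*(-102 - 505) = 113*(-607) = -68591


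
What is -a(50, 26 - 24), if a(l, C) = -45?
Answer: 45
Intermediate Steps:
-a(50, 26 - 24) = -1*(-45) = 45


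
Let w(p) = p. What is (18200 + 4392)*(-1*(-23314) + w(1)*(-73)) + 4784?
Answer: 525065456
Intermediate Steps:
(18200 + 4392)*(-1*(-23314) + w(1)*(-73)) + 4784 = (18200 + 4392)*(-1*(-23314) + 1*(-73)) + 4784 = 22592*(23314 - 73) + 4784 = 22592*23241 + 4784 = 525060672 + 4784 = 525065456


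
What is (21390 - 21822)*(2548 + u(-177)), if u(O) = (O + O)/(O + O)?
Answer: -1101168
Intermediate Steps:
u(O) = 1 (u(O) = (2*O)/((2*O)) = (2*O)*(1/(2*O)) = 1)
(21390 - 21822)*(2548 + u(-177)) = (21390 - 21822)*(2548 + 1) = -432*2549 = -1101168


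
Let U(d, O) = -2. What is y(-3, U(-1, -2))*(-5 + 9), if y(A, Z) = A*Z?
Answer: 24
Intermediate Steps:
y(-3, U(-1, -2))*(-5 + 9) = (-3*(-2))*(-5 + 9) = 6*4 = 24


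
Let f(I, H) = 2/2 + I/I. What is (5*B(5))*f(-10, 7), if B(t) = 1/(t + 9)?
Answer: 5/7 ≈ 0.71429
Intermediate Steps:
f(I, H) = 2 (f(I, H) = 2*(½) + 1 = 1 + 1 = 2)
B(t) = 1/(9 + t)
(5*B(5))*f(-10, 7) = (5/(9 + 5))*2 = (5/14)*2 = 5/7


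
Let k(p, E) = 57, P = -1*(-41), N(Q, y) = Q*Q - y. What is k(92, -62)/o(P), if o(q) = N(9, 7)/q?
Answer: 2337/74 ≈ 31.581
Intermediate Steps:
N(Q, y) = Q² - y
P = 41
o(q) = 74/q (o(q) = (9² - 1*7)/q = (81 - 7)/q = 74/q)
k(92, -62)/o(P) = 57/((74/41)) = 57/((74*(1/41))) = 57/(74/41) = 57*(41/74) = 2337/74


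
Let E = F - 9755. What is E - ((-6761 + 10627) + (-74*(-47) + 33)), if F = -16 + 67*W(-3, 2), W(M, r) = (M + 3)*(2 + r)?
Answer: -17148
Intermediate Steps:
W(M, r) = (2 + r)*(3 + M) (W(M, r) = (3 + M)*(2 + r) = (2 + r)*(3 + M))
F = -16 (F = -16 + 67*(6 + 2*(-3) + 3*2 - 3*2) = -16 + 67*(6 - 6 + 6 - 6) = -16 + 67*0 = -16 + 0 = -16)
E = -9771 (E = -16 - 9755 = -9771)
E - ((-6761 + 10627) + (-74*(-47) + 33)) = -9771 - ((-6761 + 10627) + (-74*(-47) + 33)) = -9771 - (3866 + (3478 + 33)) = -9771 - (3866 + 3511) = -9771 - 1*7377 = -9771 - 7377 = -17148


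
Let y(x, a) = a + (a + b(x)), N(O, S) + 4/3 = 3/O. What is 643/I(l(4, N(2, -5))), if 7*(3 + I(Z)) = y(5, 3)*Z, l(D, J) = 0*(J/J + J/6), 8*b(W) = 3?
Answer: -643/3 ≈ -214.33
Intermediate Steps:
N(O, S) = -4/3 + 3/O
b(W) = 3/8 (b(W) = (⅛)*3 = 3/8)
l(D, J) = 0 (l(D, J) = 0*(1 + J*(⅙)) = 0*(1 + J/6) = 0)
y(x, a) = 3/8 + 2*a (y(x, a) = a + (a + 3/8) = a + (3/8 + a) = 3/8 + 2*a)
I(Z) = -3 + 51*Z/56 (I(Z) = -3 + ((3/8 + 2*3)*Z)/7 = -3 + ((3/8 + 6)*Z)/7 = -3 + (51*Z/8)/7 = -3 + 51*Z/56)
643/I(l(4, N(2, -5))) = 643/(-3 + (51/56)*0) = 643/(-3 + 0) = 643/(-3) = 643*(-⅓) = -643/3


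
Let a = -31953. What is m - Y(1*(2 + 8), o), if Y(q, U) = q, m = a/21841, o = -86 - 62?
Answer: -250363/21841 ≈ -11.463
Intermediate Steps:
o = -148
m = -31953/21841 ≈ -1.4630
m - Y(1*(2 + 8), o) = -31953/21841 - (2 + 8) = -31953/21841 - 10 = -250363/21841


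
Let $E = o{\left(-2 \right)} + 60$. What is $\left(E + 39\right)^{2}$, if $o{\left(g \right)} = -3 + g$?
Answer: $8836$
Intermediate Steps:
$E = 55$ ($E = \left(-3 - 2\right) + 60 = -5 + 60 = 55$)
$\left(E + 39\right)^{2} = \left(55 + 39\right)^{2} = 94^{2} = 8836$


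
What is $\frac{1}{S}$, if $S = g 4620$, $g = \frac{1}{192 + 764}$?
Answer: $\frac{239}{1155} \approx 0.20693$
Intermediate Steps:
$g = \frac{1}{956} \approx 0.001046$
$S = \frac{1155}{239}$ ($S = \frac{1}{956} \cdot 4620 = \frac{1155}{239} \approx 4.8326$)
$\frac{1}{S} = \frac{1}{\frac{1155}{239}} = \frac{239}{1155}$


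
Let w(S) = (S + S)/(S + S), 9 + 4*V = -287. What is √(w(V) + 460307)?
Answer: 2*√115077 ≈ 678.46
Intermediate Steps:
V = -74 (V = -9/4 + (¼)*(-287) = -9/4 - 287/4 = -74)
w(S) = 1 (w(S) = (2*S)/((2*S)) = (2*S)*(1/(2*S)) = 1)
√(w(V) + 460307) = √(1 + 460307) = √460308 = 2*√115077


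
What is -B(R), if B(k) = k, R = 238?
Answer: -238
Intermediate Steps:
-B(R) = -1*238 = -238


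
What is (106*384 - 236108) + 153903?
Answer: -41501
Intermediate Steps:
(106*384 - 236108) + 153903 = (40704 - 236108) + 153903 = -195404 + 153903 = -41501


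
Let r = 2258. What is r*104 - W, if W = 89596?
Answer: 145236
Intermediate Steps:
r*104 - W = 2258*104 - 1*89596 = 234832 - 89596 = 145236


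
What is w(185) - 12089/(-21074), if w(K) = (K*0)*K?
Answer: 12089/21074 ≈ 0.57365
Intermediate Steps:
w(K) = 0 (w(K) = 0*K = 0)
w(185) - 12089/(-21074) = 0 - 12089/(-21074) = 0 - 12089*(-1/21074) = 0 + 12089/21074 = 12089/21074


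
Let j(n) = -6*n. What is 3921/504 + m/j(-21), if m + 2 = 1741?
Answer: 10877/504 ≈ 21.581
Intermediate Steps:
m = 1739 (m = -2 + 1741 = 1739)
3921/504 + m/j(-21) = 3921/504 + 1739/((-6*(-21))) = 3921*(1/504) + 1739/126 = 1307/168 + 1739*(1/126) = 1307/168 + 1739/126 = 10877/504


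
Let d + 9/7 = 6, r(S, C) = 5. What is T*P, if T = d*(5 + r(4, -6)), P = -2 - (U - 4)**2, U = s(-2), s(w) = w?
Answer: -12540/7 ≈ -1791.4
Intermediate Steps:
U = -2
d = 33/7 (d = -9/7 + 6 = 33/7 ≈ 4.7143)
P = -38 (P = -2 - (-2 - 4)**2 = -2 - 1*(-6)**2 = -2 - 1*36 = -2 - 36 = -38)
T = 330/7 (T = 33*(5 + 5)/7 = (33/7)*10 = 330/7 ≈ 47.143)
T*P = (330/7)*(-38) = -12540/7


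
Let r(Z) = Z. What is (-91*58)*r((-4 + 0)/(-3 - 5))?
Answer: -2639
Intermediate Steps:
(-91*58)*r((-4 + 0)/(-3 - 5)) = (-91*58)*((-4 + 0)/(-3 - 5)) = -(-21112)/(-8) = -(-21112)*(-1)/8 = -5278*1/2 = -2639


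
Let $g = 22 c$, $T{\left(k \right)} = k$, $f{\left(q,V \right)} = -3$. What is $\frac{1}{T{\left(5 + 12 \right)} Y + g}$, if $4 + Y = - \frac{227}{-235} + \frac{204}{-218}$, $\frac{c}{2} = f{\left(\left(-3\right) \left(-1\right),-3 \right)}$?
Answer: $- \frac{25615}{5109859} \approx -0.0050129$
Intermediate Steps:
$c = -6$ ($c = 2 \left(-3\right) = -6$)
$Y = - \frac{101687}{25615}$ ($Y = -4 + \left(- \frac{227}{-235} + \frac{204}{-218}\right) = -4 + \left(\left(-227\right) \left(- \frac{1}{235}\right) + 204 \left(- \frac{1}{218}\right)\right) = -4 + \left(\frac{227}{235} - \frac{102}{109}\right) = -4 + \frac{773}{25615} = - \frac{101687}{25615} \approx -3.9698$)
$g = -132$ ($g = 22 \left(-6\right) = -132$)
$\frac{1}{T{\left(5 + 12 \right)} Y + g} = \frac{1}{\left(5 + 12\right) \left(- \frac{101687}{25615}\right) - 132} = \frac{1}{17 \left(- \frac{101687}{25615}\right) - 132} = \frac{1}{- \frac{1728679}{25615} - 132} = \frac{1}{- \frac{5109859}{25615}} = - \frac{25615}{5109859}$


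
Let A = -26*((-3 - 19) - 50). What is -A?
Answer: -1872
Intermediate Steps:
A = 1872 (A = -26*(-22 - 50) = -26*(-72) = 1872)
-A = -1*1872 = -1872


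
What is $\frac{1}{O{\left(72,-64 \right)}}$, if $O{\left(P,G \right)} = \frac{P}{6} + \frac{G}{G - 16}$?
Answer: $\frac{5}{64} \approx 0.078125$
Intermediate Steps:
$O{\left(P,G \right)} = \frac{P}{6} + \frac{G}{-16 + G}$ ($O{\left(P,G \right)} = P \frac{1}{6} + \frac{G}{G - 16} = \frac{P}{6} + \frac{G}{-16 + G}$)
$\frac{1}{O{\left(72,-64 \right)}} = \frac{1}{\frac{1}{6} \frac{1}{-16 - 64} \left(\left(-16\right) 72 + 6 \left(-64\right) - 4608\right)} = \frac{1}{\frac{1}{6} \frac{1}{-80} \left(-1152 - 384 - 4608\right)} = \frac{1}{\frac{1}{6} \left(- \frac{1}{80}\right) \left(-6144\right)} = \frac{1}{\frac{64}{5}} = \frac{5}{64}$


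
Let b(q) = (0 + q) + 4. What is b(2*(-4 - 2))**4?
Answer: 4096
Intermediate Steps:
b(q) = 4 + q (b(q) = q + 4 = 4 + q)
b(2*(-4 - 2))**4 = (4 + 2*(-4 - 2))**4 = (4 + 2*(-6))**4 = (4 - 12)**4 = (-8)**4 = 4096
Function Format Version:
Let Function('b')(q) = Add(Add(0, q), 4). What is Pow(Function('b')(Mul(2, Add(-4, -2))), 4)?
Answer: 4096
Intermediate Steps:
Function('b')(q) = Add(4, q) (Function('b')(q) = Add(q, 4) = Add(4, q))
Pow(Function('b')(Mul(2, Add(-4, -2))), 4) = Pow(Add(4, Mul(2, Add(-4, -2))), 4) = Pow(Add(4, Mul(2, -6)), 4) = Pow(Add(4, -12), 4) = Pow(-8, 4) = 4096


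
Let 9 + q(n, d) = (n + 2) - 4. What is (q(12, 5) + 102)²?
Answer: 10609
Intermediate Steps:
q(n, d) = -11 + n (q(n, d) = -9 + ((n + 2) - 4) = -9 + ((2 + n) - 4) = -9 + (-2 + n) = -11 + n)
(q(12, 5) + 102)² = ((-11 + 12) + 102)² = (1 + 102)² = 103² = 10609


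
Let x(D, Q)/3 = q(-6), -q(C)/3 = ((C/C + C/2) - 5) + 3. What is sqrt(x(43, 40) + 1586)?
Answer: sqrt(1622) ≈ 40.274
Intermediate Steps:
q(C) = 3 - 3*C/2 (q(C) = -3*(((C/C + C/2) - 5) + 3) = -3*(((1 + C*(1/2)) - 5) + 3) = -3*(((1 + C/2) - 5) + 3) = -3*((-4 + C/2) + 3) = -3*(-1 + C/2) = 3 - 3*C/2)
x(D, Q) = 36 (x(D, Q) = 3*(3 - 3/2*(-6)) = 3*(3 + 9) = 3*12 = 36)
sqrt(x(43, 40) + 1586) = sqrt(36 + 1586) = sqrt(1622)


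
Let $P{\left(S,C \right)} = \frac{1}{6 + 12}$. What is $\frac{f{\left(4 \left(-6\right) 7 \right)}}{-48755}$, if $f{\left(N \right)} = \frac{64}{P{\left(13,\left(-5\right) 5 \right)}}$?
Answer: $- \frac{1152}{48755} \approx -0.023628$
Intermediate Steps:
$P{\left(S,C \right)} = \frac{1}{18}$
$f{\left(N \right)} = 1152$ ($f{\left(N \right)} = 64 \frac{1}{\frac{1}{18}} = 64 \cdot 18 = 1152$)
$\frac{f{\left(4 \left(-6\right) 7 \right)}}{-48755} = \frac{1152}{-48755} = 1152 \left(- \frac{1}{48755}\right) = - \frac{1152}{48755}$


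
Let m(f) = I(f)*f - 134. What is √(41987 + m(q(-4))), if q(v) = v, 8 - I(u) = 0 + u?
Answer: 3*√4645 ≈ 204.46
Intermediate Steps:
I(u) = 8 - u (I(u) = 8 - (0 + u) = 8 - u)
m(f) = -134 + f*(8 - f) (m(f) = (8 - f)*f - 134 = f*(8 - f) - 134 = -134 + f*(8 - f))
√(41987 + m(q(-4))) = √(41987 + (-134 - 1*(-4)*(-8 - 4))) = √(41987 + (-134 - 1*(-4)*(-12))) = √(41987 + (-134 - 48)) = √(41987 - 182) = √41805 = 3*√4645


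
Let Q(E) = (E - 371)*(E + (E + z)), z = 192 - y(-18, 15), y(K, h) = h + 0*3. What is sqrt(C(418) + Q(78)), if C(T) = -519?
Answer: 2*I*sqrt(24522) ≈ 313.19*I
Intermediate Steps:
y(K, h) = h (y(K, h) = h + 0 = h)
z = 177 (z = 192 - 1*15 = 192 - 15 = 177)
Q(E) = (-371 + E)*(177 + 2*E) (Q(E) = (E - 371)*(E + (E + 177)) = (-371 + E)*(E + (177 + E)) = (-371 + E)*(177 + 2*E))
sqrt(C(418) + Q(78)) = sqrt(-519 + (-65667 - 565*78 + 2*78**2)) = sqrt(-519 + (-65667 - 44070 + 2*6084)) = sqrt(-519 + (-65667 - 44070 + 12168)) = sqrt(-519 - 97569) = sqrt(-98088) = 2*I*sqrt(24522)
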